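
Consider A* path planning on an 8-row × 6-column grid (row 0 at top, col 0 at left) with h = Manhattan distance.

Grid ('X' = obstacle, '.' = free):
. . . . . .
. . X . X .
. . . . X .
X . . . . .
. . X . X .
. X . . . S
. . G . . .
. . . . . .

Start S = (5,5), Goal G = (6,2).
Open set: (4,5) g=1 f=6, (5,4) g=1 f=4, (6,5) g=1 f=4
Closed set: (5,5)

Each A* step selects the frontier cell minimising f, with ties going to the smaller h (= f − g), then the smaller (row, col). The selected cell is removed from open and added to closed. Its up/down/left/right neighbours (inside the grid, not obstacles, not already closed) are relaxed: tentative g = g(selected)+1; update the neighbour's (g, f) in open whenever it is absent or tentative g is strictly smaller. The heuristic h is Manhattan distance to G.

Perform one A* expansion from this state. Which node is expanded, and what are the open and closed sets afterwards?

step 1: expand (5,4) (f=4, h=3) → closed; open now [(4,5) g=1 f=6, (5,3) g=2 f=4, (6,4) g=2 f=4, (6,5) g=1 f=4]

expanded=(5,4); open=[(4,5) g=1 f=6, (5,3) g=2 f=4, (6,4) g=2 f=4, (6,5) g=1 f=4]; closed=[(5,4), (5,5)]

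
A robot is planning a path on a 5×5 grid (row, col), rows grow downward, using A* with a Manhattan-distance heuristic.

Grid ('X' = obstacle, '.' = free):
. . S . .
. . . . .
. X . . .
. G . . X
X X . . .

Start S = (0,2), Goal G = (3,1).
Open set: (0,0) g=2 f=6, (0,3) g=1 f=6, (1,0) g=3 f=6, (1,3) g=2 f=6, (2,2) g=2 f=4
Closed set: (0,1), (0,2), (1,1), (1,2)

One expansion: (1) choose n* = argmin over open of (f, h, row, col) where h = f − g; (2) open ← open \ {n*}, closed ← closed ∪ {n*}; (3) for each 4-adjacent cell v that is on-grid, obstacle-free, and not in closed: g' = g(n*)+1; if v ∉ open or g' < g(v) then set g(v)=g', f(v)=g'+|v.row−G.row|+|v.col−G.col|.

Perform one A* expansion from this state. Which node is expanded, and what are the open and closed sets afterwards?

step 1: expand (2,2) (f=4, h=2) → closed; open now [(0,0) g=2 f=6, (0,3) g=1 f=6, (1,0) g=3 f=6, (1,3) g=2 f=6, (2,3) g=3 f=6, (3,2) g=3 f=4]

expanded=(2,2); open=[(0,0) g=2 f=6, (0,3) g=1 f=6, (1,0) g=3 f=6, (1,3) g=2 f=6, (2,3) g=3 f=6, (3,2) g=3 f=4]; closed=[(0,1), (0,2), (1,1), (1,2), (2,2)]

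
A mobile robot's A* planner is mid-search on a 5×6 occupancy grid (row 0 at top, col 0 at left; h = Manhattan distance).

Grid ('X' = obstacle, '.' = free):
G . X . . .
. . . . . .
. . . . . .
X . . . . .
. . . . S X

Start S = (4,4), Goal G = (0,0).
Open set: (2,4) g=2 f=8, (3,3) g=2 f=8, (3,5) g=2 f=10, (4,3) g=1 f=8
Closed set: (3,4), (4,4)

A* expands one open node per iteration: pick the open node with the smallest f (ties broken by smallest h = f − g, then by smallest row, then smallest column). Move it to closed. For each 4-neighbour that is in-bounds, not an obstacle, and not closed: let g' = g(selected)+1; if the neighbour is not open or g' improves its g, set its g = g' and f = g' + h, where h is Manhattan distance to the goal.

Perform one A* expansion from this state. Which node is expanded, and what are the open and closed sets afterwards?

expanded=(2,4); open=[(1,4) g=3 f=8, (2,3) g=3 f=8, (2,5) g=3 f=10, (3,3) g=2 f=8, (3,5) g=2 f=10, (4,3) g=1 f=8]; closed=[(2,4), (3,4), (4,4)]

step 1: expand (2,4) (f=8, h=6) → closed; open now [(1,4) g=3 f=8, (2,3) g=3 f=8, (2,5) g=3 f=10, (3,3) g=2 f=8, (3,5) g=2 f=10, (4,3) g=1 f=8]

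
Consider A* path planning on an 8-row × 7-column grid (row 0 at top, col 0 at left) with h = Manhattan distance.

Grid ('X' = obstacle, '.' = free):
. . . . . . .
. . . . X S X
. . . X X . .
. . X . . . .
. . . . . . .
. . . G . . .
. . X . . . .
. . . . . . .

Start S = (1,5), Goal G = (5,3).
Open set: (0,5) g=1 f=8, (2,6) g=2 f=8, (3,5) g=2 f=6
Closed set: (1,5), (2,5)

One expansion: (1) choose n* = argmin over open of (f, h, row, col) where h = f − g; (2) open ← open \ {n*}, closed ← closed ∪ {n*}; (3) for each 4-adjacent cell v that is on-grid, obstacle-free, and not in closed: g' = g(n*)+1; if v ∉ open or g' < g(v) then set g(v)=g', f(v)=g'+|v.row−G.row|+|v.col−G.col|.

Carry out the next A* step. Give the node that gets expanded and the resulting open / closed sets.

expanded=(3,5); open=[(0,5) g=1 f=8, (2,6) g=2 f=8, (3,4) g=3 f=6, (3,6) g=3 f=8, (4,5) g=3 f=6]; closed=[(1,5), (2,5), (3,5)]

step 1: expand (3,5) (f=6, h=4) → closed; open now [(0,5) g=1 f=8, (2,6) g=2 f=8, (3,4) g=3 f=6, (3,6) g=3 f=8, (4,5) g=3 f=6]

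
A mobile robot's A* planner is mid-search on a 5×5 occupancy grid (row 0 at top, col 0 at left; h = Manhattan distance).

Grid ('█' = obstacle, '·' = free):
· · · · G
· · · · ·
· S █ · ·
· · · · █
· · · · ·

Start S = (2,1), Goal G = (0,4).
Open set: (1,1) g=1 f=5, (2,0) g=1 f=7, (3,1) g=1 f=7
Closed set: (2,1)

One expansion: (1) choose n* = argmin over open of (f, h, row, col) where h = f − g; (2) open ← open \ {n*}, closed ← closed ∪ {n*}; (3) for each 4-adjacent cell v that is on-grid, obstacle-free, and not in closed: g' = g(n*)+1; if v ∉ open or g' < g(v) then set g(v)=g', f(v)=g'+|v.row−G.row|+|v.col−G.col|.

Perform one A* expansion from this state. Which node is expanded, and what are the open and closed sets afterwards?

expanded=(1,1); open=[(0,1) g=2 f=5, (1,0) g=2 f=7, (1,2) g=2 f=5, (2,0) g=1 f=7, (3,1) g=1 f=7]; closed=[(1,1), (2,1)]

step 1: expand (1,1) (f=5, h=4) → closed; open now [(0,1) g=2 f=5, (1,0) g=2 f=7, (1,2) g=2 f=5, (2,0) g=1 f=7, (3,1) g=1 f=7]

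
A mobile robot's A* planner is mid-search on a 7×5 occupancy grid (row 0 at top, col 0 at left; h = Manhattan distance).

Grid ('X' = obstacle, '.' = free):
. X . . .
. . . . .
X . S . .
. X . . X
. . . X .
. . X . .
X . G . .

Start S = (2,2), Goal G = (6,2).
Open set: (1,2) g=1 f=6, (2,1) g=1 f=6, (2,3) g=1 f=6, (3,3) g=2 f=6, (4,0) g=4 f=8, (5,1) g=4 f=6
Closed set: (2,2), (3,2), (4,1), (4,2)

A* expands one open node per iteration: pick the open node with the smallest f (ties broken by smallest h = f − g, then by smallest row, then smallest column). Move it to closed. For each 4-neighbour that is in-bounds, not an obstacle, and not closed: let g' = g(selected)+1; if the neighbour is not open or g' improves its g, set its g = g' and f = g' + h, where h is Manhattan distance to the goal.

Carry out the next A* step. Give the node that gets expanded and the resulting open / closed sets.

step 1: expand (5,1) (f=6, h=2) → closed; open now [(1,2) g=1 f=6, (2,1) g=1 f=6, (2,3) g=1 f=6, (3,3) g=2 f=6, (4,0) g=4 f=8, (5,0) g=5 f=8, (6,1) g=5 f=6]

expanded=(5,1); open=[(1,2) g=1 f=6, (2,1) g=1 f=6, (2,3) g=1 f=6, (3,3) g=2 f=6, (4,0) g=4 f=8, (5,0) g=5 f=8, (6,1) g=5 f=6]; closed=[(2,2), (3,2), (4,1), (4,2), (5,1)]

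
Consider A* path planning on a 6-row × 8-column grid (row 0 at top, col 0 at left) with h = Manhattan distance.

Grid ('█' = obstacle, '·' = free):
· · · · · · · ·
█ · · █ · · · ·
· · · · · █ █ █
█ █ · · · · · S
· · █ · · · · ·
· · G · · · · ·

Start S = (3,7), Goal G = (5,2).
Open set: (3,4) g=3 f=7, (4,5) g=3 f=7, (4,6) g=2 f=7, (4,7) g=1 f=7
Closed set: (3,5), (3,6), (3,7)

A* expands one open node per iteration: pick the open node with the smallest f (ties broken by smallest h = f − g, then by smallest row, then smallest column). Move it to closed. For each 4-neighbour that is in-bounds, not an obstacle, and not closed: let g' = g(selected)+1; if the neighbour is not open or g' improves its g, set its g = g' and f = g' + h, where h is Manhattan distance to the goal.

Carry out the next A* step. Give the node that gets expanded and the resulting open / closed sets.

step 1: expand (3,4) (f=7, h=4) → closed; open now [(2,4) g=4 f=9, (3,3) g=4 f=7, (4,4) g=4 f=7, (4,5) g=3 f=7, (4,6) g=2 f=7, (4,7) g=1 f=7]

expanded=(3,4); open=[(2,4) g=4 f=9, (3,3) g=4 f=7, (4,4) g=4 f=7, (4,5) g=3 f=7, (4,6) g=2 f=7, (4,7) g=1 f=7]; closed=[(3,4), (3,5), (3,6), (3,7)]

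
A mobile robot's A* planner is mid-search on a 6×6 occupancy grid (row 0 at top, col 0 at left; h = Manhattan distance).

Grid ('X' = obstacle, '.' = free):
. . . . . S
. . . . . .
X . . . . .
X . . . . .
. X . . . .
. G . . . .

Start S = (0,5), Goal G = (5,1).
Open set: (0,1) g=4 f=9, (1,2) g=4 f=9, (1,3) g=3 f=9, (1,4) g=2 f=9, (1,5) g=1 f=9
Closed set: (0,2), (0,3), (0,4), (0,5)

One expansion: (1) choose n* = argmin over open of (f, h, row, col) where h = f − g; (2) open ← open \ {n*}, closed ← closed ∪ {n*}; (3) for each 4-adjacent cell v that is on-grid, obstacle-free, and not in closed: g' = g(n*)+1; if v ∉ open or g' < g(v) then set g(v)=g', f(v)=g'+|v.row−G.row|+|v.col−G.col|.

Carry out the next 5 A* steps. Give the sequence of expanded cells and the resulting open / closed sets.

order=[(0,1) → (1,1) → (2,1) → (3,1) → (1,2)]; open=[(0,0) g=5 f=11, (1,0) g=6 f=11, (1,3) g=3 f=9, (1,4) g=2 f=9, (1,5) g=1 f=9, (2,2) g=5 f=9, (3,2) g=8 f=11]; closed=[(0,1), (0,2), (0,3), (0,4), (0,5), (1,1), (1,2), (2,1), (3,1)]

step 1: expand (0,1) (f=9, h=5) → closed; open now [(0,0) g=5 f=11, (1,1) g=5 f=9, (1,2) g=4 f=9, (1,3) g=3 f=9, (1,4) g=2 f=9, (1,5) g=1 f=9]
step 2: expand (1,1) (f=9, h=4) → closed; open now [(0,0) g=5 f=11, (1,0) g=6 f=11, (1,2) g=4 f=9, (1,3) g=3 f=9, (1,4) g=2 f=9, (1,5) g=1 f=9, (2,1) g=6 f=9]
step 3: expand (2,1) (f=9, h=3) → closed; open now [(0,0) g=5 f=11, (1,0) g=6 f=11, (1,2) g=4 f=9, (1,3) g=3 f=9, (1,4) g=2 f=9, (1,5) g=1 f=9, (2,2) g=7 f=11, (3,1) g=7 f=9]
step 4: expand (3,1) (f=9, h=2) → closed; open now [(0,0) g=5 f=11, (1,0) g=6 f=11, (1,2) g=4 f=9, (1,3) g=3 f=9, (1,4) g=2 f=9, (1,5) g=1 f=9, (2,2) g=7 f=11, (3,2) g=8 f=11]
step 5: expand (1,2) (f=9, h=5) → closed; open now [(0,0) g=5 f=11, (1,0) g=6 f=11, (1,3) g=3 f=9, (1,4) g=2 f=9, (1,5) g=1 f=9, (2,2) g=5 f=9, (3,2) g=8 f=11]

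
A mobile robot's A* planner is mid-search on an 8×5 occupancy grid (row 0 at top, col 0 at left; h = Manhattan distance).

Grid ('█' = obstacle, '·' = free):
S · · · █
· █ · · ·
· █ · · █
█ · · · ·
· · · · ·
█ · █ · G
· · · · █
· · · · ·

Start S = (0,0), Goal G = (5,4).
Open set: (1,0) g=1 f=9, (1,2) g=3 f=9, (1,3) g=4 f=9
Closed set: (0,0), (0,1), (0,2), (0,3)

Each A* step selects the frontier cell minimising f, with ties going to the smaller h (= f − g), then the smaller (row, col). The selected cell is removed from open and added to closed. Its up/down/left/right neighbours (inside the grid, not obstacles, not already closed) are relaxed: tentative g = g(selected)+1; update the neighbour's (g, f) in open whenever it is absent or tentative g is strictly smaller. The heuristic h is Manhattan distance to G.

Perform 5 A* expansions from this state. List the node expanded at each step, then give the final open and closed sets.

step 1: expand (1,3) (f=9, h=5) → closed; open now [(1,0) g=1 f=9, (1,2) g=3 f=9, (1,4) g=5 f=9, (2,3) g=5 f=9]
step 2: expand (1,4) (f=9, h=4) → closed; open now [(1,0) g=1 f=9, (1,2) g=3 f=9, (2,3) g=5 f=9]
step 3: expand (2,3) (f=9, h=4) → closed; open now [(1,0) g=1 f=9, (1,2) g=3 f=9, (2,2) g=6 f=11, (3,3) g=6 f=9]
step 4: expand (3,3) (f=9, h=3) → closed; open now [(1,0) g=1 f=9, (1,2) g=3 f=9, (2,2) g=6 f=11, (3,2) g=7 f=11, (3,4) g=7 f=9, (4,3) g=7 f=9]
step 5: expand (3,4) (f=9, h=2) → closed; open now [(1,0) g=1 f=9, (1,2) g=3 f=9, (2,2) g=6 f=11, (3,2) g=7 f=11, (4,3) g=7 f=9, (4,4) g=8 f=9]

order=[(1,3) → (1,4) → (2,3) → (3,3) → (3,4)]; open=[(1,0) g=1 f=9, (1,2) g=3 f=9, (2,2) g=6 f=11, (3,2) g=7 f=11, (4,3) g=7 f=9, (4,4) g=8 f=9]; closed=[(0,0), (0,1), (0,2), (0,3), (1,3), (1,4), (2,3), (3,3), (3,4)]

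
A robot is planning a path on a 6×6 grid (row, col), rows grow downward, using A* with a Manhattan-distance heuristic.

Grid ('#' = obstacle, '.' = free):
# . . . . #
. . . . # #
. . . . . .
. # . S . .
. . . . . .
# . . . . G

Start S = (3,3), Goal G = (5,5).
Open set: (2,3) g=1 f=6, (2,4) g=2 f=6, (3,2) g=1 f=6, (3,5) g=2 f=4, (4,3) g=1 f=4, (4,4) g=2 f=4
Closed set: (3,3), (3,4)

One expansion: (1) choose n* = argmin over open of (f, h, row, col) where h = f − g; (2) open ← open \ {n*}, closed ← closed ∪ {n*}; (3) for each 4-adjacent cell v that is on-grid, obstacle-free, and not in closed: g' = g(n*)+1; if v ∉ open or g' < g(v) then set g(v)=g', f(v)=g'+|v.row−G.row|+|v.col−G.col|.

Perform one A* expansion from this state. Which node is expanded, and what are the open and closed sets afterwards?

step 1: expand (3,5) (f=4, h=2) → closed; open now [(2,3) g=1 f=6, (2,4) g=2 f=6, (2,5) g=3 f=6, (3,2) g=1 f=6, (4,3) g=1 f=4, (4,4) g=2 f=4, (4,5) g=3 f=4]

expanded=(3,5); open=[(2,3) g=1 f=6, (2,4) g=2 f=6, (2,5) g=3 f=6, (3,2) g=1 f=6, (4,3) g=1 f=4, (4,4) g=2 f=4, (4,5) g=3 f=4]; closed=[(3,3), (3,4), (3,5)]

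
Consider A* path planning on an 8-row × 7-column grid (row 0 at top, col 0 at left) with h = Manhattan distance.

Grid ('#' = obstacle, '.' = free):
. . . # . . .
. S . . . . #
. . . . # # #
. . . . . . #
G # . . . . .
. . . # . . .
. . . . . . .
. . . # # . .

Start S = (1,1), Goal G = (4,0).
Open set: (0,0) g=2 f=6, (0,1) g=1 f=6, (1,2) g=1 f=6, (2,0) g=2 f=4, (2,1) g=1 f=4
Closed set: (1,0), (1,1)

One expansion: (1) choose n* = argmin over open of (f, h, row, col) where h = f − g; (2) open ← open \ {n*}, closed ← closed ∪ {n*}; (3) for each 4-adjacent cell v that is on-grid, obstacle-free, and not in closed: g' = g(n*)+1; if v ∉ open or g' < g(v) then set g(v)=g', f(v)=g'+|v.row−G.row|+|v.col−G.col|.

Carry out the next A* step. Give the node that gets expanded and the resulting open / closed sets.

expanded=(2,0); open=[(0,0) g=2 f=6, (0,1) g=1 f=6, (1,2) g=1 f=6, (2,1) g=1 f=4, (3,0) g=3 f=4]; closed=[(1,0), (1,1), (2,0)]

step 1: expand (2,0) (f=4, h=2) → closed; open now [(0,0) g=2 f=6, (0,1) g=1 f=6, (1,2) g=1 f=6, (2,1) g=1 f=4, (3,0) g=3 f=4]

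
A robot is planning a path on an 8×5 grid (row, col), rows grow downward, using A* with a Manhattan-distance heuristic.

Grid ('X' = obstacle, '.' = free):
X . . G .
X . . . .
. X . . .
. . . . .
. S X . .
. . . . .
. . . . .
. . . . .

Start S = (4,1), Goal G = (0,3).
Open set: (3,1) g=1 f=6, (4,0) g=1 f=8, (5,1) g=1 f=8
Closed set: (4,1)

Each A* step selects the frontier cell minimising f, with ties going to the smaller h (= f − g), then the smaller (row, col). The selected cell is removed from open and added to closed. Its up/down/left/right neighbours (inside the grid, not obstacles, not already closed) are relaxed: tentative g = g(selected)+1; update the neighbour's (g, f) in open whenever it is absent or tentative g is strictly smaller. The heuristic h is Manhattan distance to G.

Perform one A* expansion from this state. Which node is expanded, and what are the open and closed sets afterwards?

step 1: expand (3,1) (f=6, h=5) → closed; open now [(3,0) g=2 f=8, (3,2) g=2 f=6, (4,0) g=1 f=8, (5,1) g=1 f=8]

expanded=(3,1); open=[(3,0) g=2 f=8, (3,2) g=2 f=6, (4,0) g=1 f=8, (5,1) g=1 f=8]; closed=[(3,1), (4,1)]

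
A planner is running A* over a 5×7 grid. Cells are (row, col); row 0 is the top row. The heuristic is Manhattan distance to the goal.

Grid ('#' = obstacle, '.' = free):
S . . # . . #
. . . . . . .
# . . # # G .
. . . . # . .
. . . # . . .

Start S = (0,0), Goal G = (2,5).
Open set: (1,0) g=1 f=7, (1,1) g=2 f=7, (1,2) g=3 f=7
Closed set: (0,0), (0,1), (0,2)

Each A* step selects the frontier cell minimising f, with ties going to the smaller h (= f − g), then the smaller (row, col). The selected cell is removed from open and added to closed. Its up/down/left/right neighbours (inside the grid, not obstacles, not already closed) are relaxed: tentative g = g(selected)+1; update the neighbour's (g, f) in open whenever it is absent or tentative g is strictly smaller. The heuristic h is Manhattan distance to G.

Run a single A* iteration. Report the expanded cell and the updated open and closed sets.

expanded=(1,2); open=[(1,0) g=1 f=7, (1,1) g=2 f=7, (1,3) g=4 f=7, (2,2) g=4 f=7]; closed=[(0,0), (0,1), (0,2), (1,2)]

step 1: expand (1,2) (f=7, h=4) → closed; open now [(1,0) g=1 f=7, (1,1) g=2 f=7, (1,3) g=4 f=7, (2,2) g=4 f=7]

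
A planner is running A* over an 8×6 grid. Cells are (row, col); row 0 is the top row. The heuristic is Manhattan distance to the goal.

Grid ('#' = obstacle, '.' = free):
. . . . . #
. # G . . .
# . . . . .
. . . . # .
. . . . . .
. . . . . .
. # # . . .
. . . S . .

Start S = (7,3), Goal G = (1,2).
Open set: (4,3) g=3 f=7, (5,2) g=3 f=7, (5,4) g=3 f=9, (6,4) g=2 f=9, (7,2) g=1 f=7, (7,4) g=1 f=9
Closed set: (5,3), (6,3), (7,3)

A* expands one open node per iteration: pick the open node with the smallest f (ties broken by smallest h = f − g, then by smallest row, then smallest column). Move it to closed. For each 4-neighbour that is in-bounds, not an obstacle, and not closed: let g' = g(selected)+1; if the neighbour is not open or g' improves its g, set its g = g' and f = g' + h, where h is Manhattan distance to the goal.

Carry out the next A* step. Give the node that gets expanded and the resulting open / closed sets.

step 1: expand (4,3) (f=7, h=4) → closed; open now [(3,3) g=4 f=7, (4,2) g=4 f=7, (4,4) g=4 f=9, (5,2) g=3 f=7, (5,4) g=3 f=9, (6,4) g=2 f=9, (7,2) g=1 f=7, (7,4) g=1 f=9]

expanded=(4,3); open=[(3,3) g=4 f=7, (4,2) g=4 f=7, (4,4) g=4 f=9, (5,2) g=3 f=7, (5,4) g=3 f=9, (6,4) g=2 f=9, (7,2) g=1 f=7, (7,4) g=1 f=9]; closed=[(4,3), (5,3), (6,3), (7,3)]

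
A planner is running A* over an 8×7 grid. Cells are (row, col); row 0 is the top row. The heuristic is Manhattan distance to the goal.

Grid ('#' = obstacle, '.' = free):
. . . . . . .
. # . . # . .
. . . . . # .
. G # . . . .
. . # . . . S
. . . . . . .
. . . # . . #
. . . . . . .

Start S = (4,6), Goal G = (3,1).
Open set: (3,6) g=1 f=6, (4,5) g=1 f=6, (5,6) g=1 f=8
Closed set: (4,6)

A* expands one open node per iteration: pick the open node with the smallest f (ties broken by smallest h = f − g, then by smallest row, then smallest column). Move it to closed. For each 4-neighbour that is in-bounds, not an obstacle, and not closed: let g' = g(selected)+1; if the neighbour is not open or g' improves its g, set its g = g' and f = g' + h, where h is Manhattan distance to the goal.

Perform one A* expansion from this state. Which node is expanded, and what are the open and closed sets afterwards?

step 1: expand (3,6) (f=6, h=5) → closed; open now [(2,6) g=2 f=8, (3,5) g=2 f=6, (4,5) g=1 f=6, (5,6) g=1 f=8]

expanded=(3,6); open=[(2,6) g=2 f=8, (3,5) g=2 f=6, (4,5) g=1 f=6, (5,6) g=1 f=8]; closed=[(3,6), (4,6)]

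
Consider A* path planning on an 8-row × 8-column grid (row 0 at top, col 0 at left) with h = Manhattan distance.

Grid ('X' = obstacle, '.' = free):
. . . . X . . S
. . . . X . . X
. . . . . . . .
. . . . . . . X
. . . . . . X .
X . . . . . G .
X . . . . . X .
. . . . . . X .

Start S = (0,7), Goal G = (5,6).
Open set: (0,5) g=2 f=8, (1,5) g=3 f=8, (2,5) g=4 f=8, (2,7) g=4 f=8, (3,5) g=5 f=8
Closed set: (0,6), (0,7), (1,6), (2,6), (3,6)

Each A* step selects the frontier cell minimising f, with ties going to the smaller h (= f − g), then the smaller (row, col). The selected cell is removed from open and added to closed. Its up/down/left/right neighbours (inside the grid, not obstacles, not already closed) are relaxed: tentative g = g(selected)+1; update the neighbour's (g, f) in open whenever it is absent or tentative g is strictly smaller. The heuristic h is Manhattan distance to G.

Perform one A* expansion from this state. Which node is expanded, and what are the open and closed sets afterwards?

expanded=(3,5); open=[(0,5) g=2 f=8, (1,5) g=3 f=8, (2,5) g=4 f=8, (2,7) g=4 f=8, (3,4) g=6 f=10, (4,5) g=6 f=8]; closed=[(0,6), (0,7), (1,6), (2,6), (3,5), (3,6)]

step 1: expand (3,5) (f=8, h=3) → closed; open now [(0,5) g=2 f=8, (1,5) g=3 f=8, (2,5) g=4 f=8, (2,7) g=4 f=8, (3,4) g=6 f=10, (4,5) g=6 f=8]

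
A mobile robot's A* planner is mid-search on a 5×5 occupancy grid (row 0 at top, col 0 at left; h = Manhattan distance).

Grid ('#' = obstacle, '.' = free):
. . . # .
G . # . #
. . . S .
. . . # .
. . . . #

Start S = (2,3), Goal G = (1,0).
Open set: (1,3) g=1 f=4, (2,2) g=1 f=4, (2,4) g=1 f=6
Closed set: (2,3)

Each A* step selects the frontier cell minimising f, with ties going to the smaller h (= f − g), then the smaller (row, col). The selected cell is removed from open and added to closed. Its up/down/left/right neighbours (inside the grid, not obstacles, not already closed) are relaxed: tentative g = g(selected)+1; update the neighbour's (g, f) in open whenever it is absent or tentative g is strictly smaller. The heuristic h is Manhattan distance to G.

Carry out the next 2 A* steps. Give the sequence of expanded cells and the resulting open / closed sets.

order=[(1,3) → (2,2)]; open=[(2,1) g=2 f=4, (2,4) g=1 f=6, (3,2) g=2 f=6]; closed=[(1,3), (2,2), (2,3)]

step 1: expand (1,3) (f=4, h=3) → closed; open now [(2,2) g=1 f=4, (2,4) g=1 f=6]
step 2: expand (2,2) (f=4, h=3) → closed; open now [(2,1) g=2 f=4, (2,4) g=1 f=6, (3,2) g=2 f=6]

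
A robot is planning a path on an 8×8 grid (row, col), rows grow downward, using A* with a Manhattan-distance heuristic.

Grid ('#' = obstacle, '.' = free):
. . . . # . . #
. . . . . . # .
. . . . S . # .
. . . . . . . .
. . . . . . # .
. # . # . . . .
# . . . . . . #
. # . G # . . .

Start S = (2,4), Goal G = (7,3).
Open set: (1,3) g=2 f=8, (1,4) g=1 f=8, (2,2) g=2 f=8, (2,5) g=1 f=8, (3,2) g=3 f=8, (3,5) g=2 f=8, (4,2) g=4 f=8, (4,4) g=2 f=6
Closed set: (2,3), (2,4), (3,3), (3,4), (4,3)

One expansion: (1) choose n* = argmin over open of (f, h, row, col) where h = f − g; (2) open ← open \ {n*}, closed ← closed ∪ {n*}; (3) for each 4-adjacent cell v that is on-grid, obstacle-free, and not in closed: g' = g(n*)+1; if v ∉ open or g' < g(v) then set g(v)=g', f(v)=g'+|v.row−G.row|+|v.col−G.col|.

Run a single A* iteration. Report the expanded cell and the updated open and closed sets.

expanded=(4,4); open=[(1,3) g=2 f=8, (1,4) g=1 f=8, (2,2) g=2 f=8, (2,5) g=1 f=8, (3,2) g=3 f=8, (3,5) g=2 f=8, (4,2) g=4 f=8, (4,5) g=3 f=8, (5,4) g=3 f=6]; closed=[(2,3), (2,4), (3,3), (3,4), (4,3), (4,4)]

step 1: expand (4,4) (f=6, h=4) → closed; open now [(1,3) g=2 f=8, (1,4) g=1 f=8, (2,2) g=2 f=8, (2,5) g=1 f=8, (3,2) g=3 f=8, (3,5) g=2 f=8, (4,2) g=4 f=8, (4,5) g=3 f=8, (5,4) g=3 f=6]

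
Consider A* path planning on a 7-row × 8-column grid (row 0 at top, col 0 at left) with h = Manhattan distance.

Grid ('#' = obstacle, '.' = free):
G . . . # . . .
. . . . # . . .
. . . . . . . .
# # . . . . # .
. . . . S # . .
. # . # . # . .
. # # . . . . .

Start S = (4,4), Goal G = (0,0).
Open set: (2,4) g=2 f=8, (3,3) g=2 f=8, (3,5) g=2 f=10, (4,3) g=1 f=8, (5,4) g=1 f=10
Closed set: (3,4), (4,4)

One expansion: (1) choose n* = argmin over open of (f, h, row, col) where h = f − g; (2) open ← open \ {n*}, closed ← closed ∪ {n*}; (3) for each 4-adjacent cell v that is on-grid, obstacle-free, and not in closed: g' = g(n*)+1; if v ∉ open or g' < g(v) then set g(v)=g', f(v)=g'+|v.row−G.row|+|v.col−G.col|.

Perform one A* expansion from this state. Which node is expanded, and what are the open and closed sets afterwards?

step 1: expand (2,4) (f=8, h=6) → closed; open now [(2,3) g=3 f=8, (2,5) g=3 f=10, (3,3) g=2 f=8, (3,5) g=2 f=10, (4,3) g=1 f=8, (5,4) g=1 f=10]

expanded=(2,4); open=[(2,3) g=3 f=8, (2,5) g=3 f=10, (3,3) g=2 f=8, (3,5) g=2 f=10, (4,3) g=1 f=8, (5,4) g=1 f=10]; closed=[(2,4), (3,4), (4,4)]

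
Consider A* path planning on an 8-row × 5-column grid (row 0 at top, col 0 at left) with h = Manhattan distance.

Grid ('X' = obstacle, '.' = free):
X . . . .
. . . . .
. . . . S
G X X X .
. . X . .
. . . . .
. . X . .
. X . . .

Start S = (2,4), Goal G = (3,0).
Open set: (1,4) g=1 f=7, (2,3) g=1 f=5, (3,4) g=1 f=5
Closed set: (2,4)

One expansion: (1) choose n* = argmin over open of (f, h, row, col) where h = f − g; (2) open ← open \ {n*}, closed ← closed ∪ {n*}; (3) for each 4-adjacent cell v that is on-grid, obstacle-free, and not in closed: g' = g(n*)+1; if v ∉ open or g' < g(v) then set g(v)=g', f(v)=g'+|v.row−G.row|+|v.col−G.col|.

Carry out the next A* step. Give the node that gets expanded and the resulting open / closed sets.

expanded=(2,3); open=[(1,3) g=2 f=7, (1,4) g=1 f=7, (2,2) g=2 f=5, (3,4) g=1 f=5]; closed=[(2,3), (2,4)]

step 1: expand (2,3) (f=5, h=4) → closed; open now [(1,3) g=2 f=7, (1,4) g=1 f=7, (2,2) g=2 f=5, (3,4) g=1 f=5]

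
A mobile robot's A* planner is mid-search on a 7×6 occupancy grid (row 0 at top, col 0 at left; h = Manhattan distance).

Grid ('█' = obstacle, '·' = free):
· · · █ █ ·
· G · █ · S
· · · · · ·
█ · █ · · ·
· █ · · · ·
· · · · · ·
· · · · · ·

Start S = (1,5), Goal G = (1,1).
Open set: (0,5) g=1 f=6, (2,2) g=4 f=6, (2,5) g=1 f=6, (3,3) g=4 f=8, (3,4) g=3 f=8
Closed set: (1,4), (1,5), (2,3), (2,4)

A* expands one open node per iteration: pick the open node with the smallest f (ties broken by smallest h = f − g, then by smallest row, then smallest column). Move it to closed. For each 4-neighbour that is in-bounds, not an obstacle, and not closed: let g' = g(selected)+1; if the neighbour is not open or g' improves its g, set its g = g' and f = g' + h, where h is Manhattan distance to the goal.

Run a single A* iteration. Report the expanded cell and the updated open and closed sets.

step 1: expand (2,2) (f=6, h=2) → closed; open now [(0,5) g=1 f=6, (1,2) g=5 f=6, (2,1) g=5 f=6, (2,5) g=1 f=6, (3,3) g=4 f=8, (3,4) g=3 f=8]

expanded=(2,2); open=[(0,5) g=1 f=6, (1,2) g=5 f=6, (2,1) g=5 f=6, (2,5) g=1 f=6, (3,3) g=4 f=8, (3,4) g=3 f=8]; closed=[(1,4), (1,5), (2,2), (2,3), (2,4)]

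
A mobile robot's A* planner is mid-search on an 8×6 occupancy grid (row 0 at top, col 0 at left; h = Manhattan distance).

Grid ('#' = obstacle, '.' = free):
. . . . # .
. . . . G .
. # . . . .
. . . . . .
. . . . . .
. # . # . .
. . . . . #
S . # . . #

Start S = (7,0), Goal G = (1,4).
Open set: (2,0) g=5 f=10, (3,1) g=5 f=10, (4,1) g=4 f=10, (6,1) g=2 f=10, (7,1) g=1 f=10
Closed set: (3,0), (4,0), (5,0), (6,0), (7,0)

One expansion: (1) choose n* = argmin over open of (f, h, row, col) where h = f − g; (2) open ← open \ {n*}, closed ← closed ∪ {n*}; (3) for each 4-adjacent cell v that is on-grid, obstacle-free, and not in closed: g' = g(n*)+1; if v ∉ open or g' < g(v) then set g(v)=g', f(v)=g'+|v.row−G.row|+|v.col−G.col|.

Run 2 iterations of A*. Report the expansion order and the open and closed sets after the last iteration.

step 1: expand (2,0) (f=10, h=5) → closed; open now [(1,0) g=6 f=10, (3,1) g=5 f=10, (4,1) g=4 f=10, (6,1) g=2 f=10, (7,1) g=1 f=10]
step 2: expand (1,0) (f=10, h=4) → closed; open now [(0,0) g=7 f=12, (1,1) g=7 f=10, (3,1) g=5 f=10, (4,1) g=4 f=10, (6,1) g=2 f=10, (7,1) g=1 f=10]

order=[(2,0) → (1,0)]; open=[(0,0) g=7 f=12, (1,1) g=7 f=10, (3,1) g=5 f=10, (4,1) g=4 f=10, (6,1) g=2 f=10, (7,1) g=1 f=10]; closed=[(1,0), (2,0), (3,0), (4,0), (5,0), (6,0), (7,0)]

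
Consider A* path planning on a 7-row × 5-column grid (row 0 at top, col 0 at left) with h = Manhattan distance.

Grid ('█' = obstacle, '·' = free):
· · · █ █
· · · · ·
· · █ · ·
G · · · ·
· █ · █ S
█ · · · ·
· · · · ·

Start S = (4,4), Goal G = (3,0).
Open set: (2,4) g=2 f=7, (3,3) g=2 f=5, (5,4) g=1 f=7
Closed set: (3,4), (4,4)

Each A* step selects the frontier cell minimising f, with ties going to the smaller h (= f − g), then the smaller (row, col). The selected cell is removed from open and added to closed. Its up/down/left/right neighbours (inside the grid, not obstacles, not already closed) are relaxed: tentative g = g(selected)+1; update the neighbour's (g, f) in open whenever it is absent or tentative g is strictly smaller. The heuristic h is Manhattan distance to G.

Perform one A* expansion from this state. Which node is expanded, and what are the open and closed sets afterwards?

step 1: expand (3,3) (f=5, h=3) → closed; open now [(2,3) g=3 f=7, (2,4) g=2 f=7, (3,2) g=3 f=5, (5,4) g=1 f=7]

expanded=(3,3); open=[(2,3) g=3 f=7, (2,4) g=2 f=7, (3,2) g=3 f=5, (5,4) g=1 f=7]; closed=[(3,3), (3,4), (4,4)]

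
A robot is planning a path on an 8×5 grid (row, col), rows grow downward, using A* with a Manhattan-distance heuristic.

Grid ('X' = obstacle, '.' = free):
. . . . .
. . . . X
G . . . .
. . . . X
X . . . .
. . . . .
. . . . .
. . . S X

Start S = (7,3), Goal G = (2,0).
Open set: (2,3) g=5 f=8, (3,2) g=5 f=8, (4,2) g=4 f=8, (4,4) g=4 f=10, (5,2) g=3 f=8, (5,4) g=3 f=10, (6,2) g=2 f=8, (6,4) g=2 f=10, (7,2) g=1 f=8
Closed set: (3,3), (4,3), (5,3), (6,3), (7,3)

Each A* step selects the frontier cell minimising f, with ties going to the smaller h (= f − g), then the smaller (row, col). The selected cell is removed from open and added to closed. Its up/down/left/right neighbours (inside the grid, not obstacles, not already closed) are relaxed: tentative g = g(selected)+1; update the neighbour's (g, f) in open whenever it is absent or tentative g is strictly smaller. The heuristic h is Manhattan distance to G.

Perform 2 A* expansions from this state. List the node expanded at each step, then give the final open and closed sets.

order=[(2,3) → (2,2)]; open=[(1,2) g=7 f=10, (1,3) g=6 f=10, (2,1) g=7 f=8, (2,4) g=6 f=10, (3,2) g=5 f=8, (4,2) g=4 f=8, (4,4) g=4 f=10, (5,2) g=3 f=8, (5,4) g=3 f=10, (6,2) g=2 f=8, (6,4) g=2 f=10, (7,2) g=1 f=8]; closed=[(2,2), (2,3), (3,3), (4,3), (5,3), (6,3), (7,3)]

step 1: expand (2,3) (f=8, h=3) → closed; open now [(1,3) g=6 f=10, (2,2) g=6 f=8, (2,4) g=6 f=10, (3,2) g=5 f=8, (4,2) g=4 f=8, (4,4) g=4 f=10, (5,2) g=3 f=8, (5,4) g=3 f=10, (6,2) g=2 f=8, (6,4) g=2 f=10, (7,2) g=1 f=8]
step 2: expand (2,2) (f=8, h=2) → closed; open now [(1,2) g=7 f=10, (1,3) g=6 f=10, (2,1) g=7 f=8, (2,4) g=6 f=10, (3,2) g=5 f=8, (4,2) g=4 f=8, (4,4) g=4 f=10, (5,2) g=3 f=8, (5,4) g=3 f=10, (6,2) g=2 f=8, (6,4) g=2 f=10, (7,2) g=1 f=8]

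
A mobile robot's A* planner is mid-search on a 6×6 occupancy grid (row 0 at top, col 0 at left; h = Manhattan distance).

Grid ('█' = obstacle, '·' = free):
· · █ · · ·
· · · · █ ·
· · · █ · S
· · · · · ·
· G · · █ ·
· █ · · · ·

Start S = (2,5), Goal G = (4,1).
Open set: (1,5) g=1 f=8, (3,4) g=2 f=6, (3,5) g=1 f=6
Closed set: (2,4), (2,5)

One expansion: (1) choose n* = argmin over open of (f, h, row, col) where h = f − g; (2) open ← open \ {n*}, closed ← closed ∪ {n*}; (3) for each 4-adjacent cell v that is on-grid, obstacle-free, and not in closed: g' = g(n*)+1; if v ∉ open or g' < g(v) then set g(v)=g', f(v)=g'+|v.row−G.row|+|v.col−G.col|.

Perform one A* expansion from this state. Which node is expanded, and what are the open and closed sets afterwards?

expanded=(3,4); open=[(1,5) g=1 f=8, (3,3) g=3 f=6, (3,5) g=1 f=6]; closed=[(2,4), (2,5), (3,4)]

step 1: expand (3,4) (f=6, h=4) → closed; open now [(1,5) g=1 f=8, (3,3) g=3 f=6, (3,5) g=1 f=6]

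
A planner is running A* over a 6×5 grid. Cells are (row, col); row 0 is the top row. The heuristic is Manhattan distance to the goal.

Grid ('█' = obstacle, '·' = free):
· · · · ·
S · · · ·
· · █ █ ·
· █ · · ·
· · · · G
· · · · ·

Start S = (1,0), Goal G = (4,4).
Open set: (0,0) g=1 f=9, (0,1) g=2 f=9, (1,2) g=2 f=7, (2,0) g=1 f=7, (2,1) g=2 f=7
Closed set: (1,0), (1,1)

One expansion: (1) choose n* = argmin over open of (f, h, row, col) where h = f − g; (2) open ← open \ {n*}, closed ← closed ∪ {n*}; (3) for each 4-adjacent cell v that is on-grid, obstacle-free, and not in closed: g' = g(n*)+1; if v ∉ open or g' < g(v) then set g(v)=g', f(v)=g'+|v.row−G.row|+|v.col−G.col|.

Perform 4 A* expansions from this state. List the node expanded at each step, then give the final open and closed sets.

step 1: expand (1,2) (f=7, h=5) → closed; open now [(0,0) g=1 f=9, (0,1) g=2 f=9, (0,2) g=3 f=9, (1,3) g=3 f=7, (2,0) g=1 f=7, (2,1) g=2 f=7]
step 2: expand (1,3) (f=7, h=4) → closed; open now [(0,0) g=1 f=9, (0,1) g=2 f=9, (0,2) g=3 f=9, (0,3) g=4 f=9, (1,4) g=4 f=7, (2,0) g=1 f=7, (2,1) g=2 f=7]
step 3: expand (1,4) (f=7, h=3) → closed; open now [(0,0) g=1 f=9, (0,1) g=2 f=9, (0,2) g=3 f=9, (0,3) g=4 f=9, (0,4) g=5 f=9, (2,0) g=1 f=7, (2,1) g=2 f=7, (2,4) g=5 f=7]
step 4: expand (2,4) (f=7, h=2) → closed; open now [(0,0) g=1 f=9, (0,1) g=2 f=9, (0,2) g=3 f=9, (0,3) g=4 f=9, (0,4) g=5 f=9, (2,0) g=1 f=7, (2,1) g=2 f=7, (3,4) g=6 f=7]

order=[(1,2) → (1,3) → (1,4) → (2,4)]; open=[(0,0) g=1 f=9, (0,1) g=2 f=9, (0,2) g=3 f=9, (0,3) g=4 f=9, (0,4) g=5 f=9, (2,0) g=1 f=7, (2,1) g=2 f=7, (3,4) g=6 f=7]; closed=[(1,0), (1,1), (1,2), (1,3), (1,4), (2,4)]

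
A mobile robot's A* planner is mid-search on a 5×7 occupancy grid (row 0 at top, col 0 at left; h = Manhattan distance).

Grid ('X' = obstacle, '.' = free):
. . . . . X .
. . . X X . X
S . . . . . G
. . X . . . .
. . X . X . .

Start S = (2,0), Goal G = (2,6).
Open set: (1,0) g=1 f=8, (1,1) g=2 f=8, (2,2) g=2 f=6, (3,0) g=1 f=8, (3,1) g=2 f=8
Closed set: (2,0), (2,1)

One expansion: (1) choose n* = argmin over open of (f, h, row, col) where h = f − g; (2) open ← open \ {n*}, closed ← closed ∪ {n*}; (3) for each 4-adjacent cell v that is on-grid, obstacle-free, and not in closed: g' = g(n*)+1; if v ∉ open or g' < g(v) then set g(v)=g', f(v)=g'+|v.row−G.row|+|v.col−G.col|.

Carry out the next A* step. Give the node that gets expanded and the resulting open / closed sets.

step 1: expand (2,2) (f=6, h=4) → closed; open now [(1,0) g=1 f=8, (1,1) g=2 f=8, (1,2) g=3 f=8, (2,3) g=3 f=6, (3,0) g=1 f=8, (3,1) g=2 f=8]

expanded=(2,2); open=[(1,0) g=1 f=8, (1,1) g=2 f=8, (1,2) g=3 f=8, (2,3) g=3 f=6, (3,0) g=1 f=8, (3,1) g=2 f=8]; closed=[(2,0), (2,1), (2,2)]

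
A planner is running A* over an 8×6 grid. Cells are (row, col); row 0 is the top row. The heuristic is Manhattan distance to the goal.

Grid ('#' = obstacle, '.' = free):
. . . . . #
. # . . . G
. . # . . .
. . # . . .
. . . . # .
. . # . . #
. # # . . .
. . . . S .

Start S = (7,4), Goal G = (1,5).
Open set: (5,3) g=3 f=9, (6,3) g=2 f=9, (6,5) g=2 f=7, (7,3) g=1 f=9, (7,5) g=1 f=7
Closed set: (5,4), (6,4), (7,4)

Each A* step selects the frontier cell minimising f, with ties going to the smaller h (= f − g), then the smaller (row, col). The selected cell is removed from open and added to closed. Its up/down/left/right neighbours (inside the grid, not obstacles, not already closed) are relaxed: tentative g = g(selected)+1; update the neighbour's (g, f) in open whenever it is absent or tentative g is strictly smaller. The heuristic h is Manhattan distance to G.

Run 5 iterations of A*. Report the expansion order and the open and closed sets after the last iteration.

step 1: expand (6,5) (f=7, h=5) → closed; open now [(5,3) g=3 f=9, (6,3) g=2 f=9, (7,3) g=1 f=9, (7,5) g=1 f=7]
step 2: expand (7,5) (f=7, h=6) → closed; open now [(5,3) g=3 f=9, (6,3) g=2 f=9, (7,3) g=1 f=9]
step 3: expand (5,3) (f=9, h=6) → closed; open now [(4,3) g=4 f=9, (6,3) g=2 f=9, (7,3) g=1 f=9]
step 4: expand (4,3) (f=9, h=5) → closed; open now [(3,3) g=5 f=9, (4,2) g=5 f=11, (6,3) g=2 f=9, (7,3) g=1 f=9]
step 5: expand (3,3) (f=9, h=4) → closed; open now [(2,3) g=6 f=9, (3,4) g=6 f=9, (4,2) g=5 f=11, (6,3) g=2 f=9, (7,3) g=1 f=9]

order=[(6,5) → (7,5) → (5,3) → (4,3) → (3,3)]; open=[(2,3) g=6 f=9, (3,4) g=6 f=9, (4,2) g=5 f=11, (6,3) g=2 f=9, (7,3) g=1 f=9]; closed=[(3,3), (4,3), (5,3), (5,4), (6,4), (6,5), (7,4), (7,5)]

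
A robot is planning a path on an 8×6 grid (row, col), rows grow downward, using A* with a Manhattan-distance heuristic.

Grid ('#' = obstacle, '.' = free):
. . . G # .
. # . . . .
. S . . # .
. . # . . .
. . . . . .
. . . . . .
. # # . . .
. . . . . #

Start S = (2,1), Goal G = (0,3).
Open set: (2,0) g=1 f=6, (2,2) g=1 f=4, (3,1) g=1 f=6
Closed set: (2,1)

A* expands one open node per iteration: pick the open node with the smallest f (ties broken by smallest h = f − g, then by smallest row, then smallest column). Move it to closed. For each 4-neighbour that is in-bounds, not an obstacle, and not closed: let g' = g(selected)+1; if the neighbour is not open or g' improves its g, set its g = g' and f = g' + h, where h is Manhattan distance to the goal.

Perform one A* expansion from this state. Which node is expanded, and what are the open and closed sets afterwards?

expanded=(2,2); open=[(1,2) g=2 f=4, (2,0) g=1 f=6, (2,3) g=2 f=4, (3,1) g=1 f=6]; closed=[(2,1), (2,2)]

step 1: expand (2,2) (f=4, h=3) → closed; open now [(1,2) g=2 f=4, (2,0) g=1 f=6, (2,3) g=2 f=4, (3,1) g=1 f=6]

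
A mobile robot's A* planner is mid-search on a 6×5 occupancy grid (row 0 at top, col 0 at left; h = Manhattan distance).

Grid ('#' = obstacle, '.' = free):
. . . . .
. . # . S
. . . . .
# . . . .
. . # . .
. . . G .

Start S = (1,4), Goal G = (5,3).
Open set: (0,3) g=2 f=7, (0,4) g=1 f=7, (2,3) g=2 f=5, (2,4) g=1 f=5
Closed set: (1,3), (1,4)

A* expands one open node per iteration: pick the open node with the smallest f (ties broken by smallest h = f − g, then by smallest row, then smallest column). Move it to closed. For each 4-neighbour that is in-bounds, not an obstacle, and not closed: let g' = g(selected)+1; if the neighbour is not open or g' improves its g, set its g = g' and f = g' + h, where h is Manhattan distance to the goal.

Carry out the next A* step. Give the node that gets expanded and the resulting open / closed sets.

step 1: expand (2,3) (f=5, h=3) → closed; open now [(0,3) g=2 f=7, (0,4) g=1 f=7, (2,2) g=3 f=7, (2,4) g=1 f=5, (3,3) g=3 f=5]

expanded=(2,3); open=[(0,3) g=2 f=7, (0,4) g=1 f=7, (2,2) g=3 f=7, (2,4) g=1 f=5, (3,3) g=3 f=5]; closed=[(1,3), (1,4), (2,3)]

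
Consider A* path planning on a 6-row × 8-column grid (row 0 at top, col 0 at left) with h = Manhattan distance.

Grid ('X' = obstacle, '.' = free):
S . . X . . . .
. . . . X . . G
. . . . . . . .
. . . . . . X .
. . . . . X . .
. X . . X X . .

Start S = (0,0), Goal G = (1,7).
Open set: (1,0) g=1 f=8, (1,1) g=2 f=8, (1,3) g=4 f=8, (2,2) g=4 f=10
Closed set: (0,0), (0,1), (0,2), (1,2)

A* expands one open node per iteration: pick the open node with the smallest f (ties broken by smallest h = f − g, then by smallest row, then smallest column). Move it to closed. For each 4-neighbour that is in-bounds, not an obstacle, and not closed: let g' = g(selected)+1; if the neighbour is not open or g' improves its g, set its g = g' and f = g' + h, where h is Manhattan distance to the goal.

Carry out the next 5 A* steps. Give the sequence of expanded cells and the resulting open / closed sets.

step 1: expand (1,3) (f=8, h=4) → closed; open now [(1,0) g=1 f=8, (1,1) g=2 f=8, (2,2) g=4 f=10, (2,3) g=5 f=10]
step 2: expand (1,1) (f=8, h=6) → closed; open now [(1,0) g=1 f=8, (2,1) g=3 f=10, (2,2) g=4 f=10, (2,3) g=5 f=10]
step 3: expand (1,0) (f=8, h=7) → closed; open now [(2,0) g=2 f=10, (2,1) g=3 f=10, (2,2) g=4 f=10, (2,3) g=5 f=10]
step 4: expand (2,3) (f=10, h=5) → closed; open now [(2,0) g=2 f=10, (2,1) g=3 f=10, (2,2) g=4 f=10, (2,4) g=6 f=10, (3,3) g=6 f=12]
step 5: expand (2,4) (f=10, h=4) → closed; open now [(2,0) g=2 f=10, (2,1) g=3 f=10, (2,2) g=4 f=10, (2,5) g=7 f=10, (3,3) g=6 f=12, (3,4) g=7 f=12]

order=[(1,3) → (1,1) → (1,0) → (2,3) → (2,4)]; open=[(2,0) g=2 f=10, (2,1) g=3 f=10, (2,2) g=4 f=10, (2,5) g=7 f=10, (3,3) g=6 f=12, (3,4) g=7 f=12]; closed=[(0,0), (0,1), (0,2), (1,0), (1,1), (1,2), (1,3), (2,3), (2,4)]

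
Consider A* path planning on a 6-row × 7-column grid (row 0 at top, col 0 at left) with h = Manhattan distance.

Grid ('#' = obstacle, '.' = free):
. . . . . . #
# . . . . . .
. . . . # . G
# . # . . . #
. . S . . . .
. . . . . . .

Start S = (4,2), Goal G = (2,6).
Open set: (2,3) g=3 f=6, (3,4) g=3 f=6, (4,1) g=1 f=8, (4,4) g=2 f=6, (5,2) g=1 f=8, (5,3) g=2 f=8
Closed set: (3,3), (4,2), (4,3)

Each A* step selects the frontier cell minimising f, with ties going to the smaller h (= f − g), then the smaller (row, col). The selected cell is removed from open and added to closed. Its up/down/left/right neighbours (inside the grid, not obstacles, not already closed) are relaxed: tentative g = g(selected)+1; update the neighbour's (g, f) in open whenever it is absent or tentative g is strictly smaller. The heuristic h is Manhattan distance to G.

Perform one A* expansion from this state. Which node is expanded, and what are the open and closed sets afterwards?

step 1: expand (2,3) (f=6, h=3) → closed; open now [(1,3) g=4 f=8, (2,2) g=4 f=8, (3,4) g=3 f=6, (4,1) g=1 f=8, (4,4) g=2 f=6, (5,2) g=1 f=8, (5,3) g=2 f=8]

expanded=(2,3); open=[(1,3) g=4 f=8, (2,2) g=4 f=8, (3,4) g=3 f=6, (4,1) g=1 f=8, (4,4) g=2 f=6, (5,2) g=1 f=8, (5,3) g=2 f=8]; closed=[(2,3), (3,3), (4,2), (4,3)]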